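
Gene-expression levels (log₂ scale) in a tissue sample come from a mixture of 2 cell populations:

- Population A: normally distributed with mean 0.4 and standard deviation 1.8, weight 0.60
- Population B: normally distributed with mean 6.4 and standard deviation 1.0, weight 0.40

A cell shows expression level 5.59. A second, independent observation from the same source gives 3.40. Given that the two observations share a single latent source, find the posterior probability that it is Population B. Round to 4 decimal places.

0.8157

Posterior ∝ prior × likelihood, so P(k | x) ∝ w_k f_k(x); normalise over all components.
Since both observations come from the same component, the likelihood for component k is f_k(x₁)·f_k(x₂).
  L_A = [0.00347024] × [0.0552651] = 0.000191783
  L_B = [0.287369] × [0.00443185] = 0.00127358
Unnormalised posteriors:
  w_A·L_A = 0.60 × 0.000191783 = 0.00011507
  w_B·L_B = 0.40 × 0.00127358 = 0.00050943
Evidence: 0.00011507 + 0.00050943 = 0.0006245
So the posterior for Population B is 0.00050943 / 0.0006245 ≈ 0.8157.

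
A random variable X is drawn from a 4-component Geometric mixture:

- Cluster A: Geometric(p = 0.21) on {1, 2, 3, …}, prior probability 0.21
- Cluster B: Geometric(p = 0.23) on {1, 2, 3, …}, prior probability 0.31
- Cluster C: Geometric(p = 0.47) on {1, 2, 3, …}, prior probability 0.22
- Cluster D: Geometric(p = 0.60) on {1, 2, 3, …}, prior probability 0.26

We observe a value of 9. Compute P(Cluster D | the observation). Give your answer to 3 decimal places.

0.006

The responsibility of component k is P(Z=k) f_k(x) divided by Σ_j P(Z=j) f_j(x).
Evaluate each component's likelihood at the observed value:
  p_A = 0.0318593
  p_B = 0.0284219
  p_C = 0.00292621
  p_D = 0.000393216
Prior × likelihood for each component:
  P(Z=A)·p_A = 0.21 × 0.0318593 = 0.00669045
  P(Z=B)·p_B = 0.31 × 0.0284219 = 0.0088108
  P(Z=C)·p_C = 0.22 × 0.00292621 = 0.000643765
  P(Z=D)·p_D = 0.26 × 0.000393216 = 0.000102236
Evidence: 0.00669045 + 0.0088108 + 0.000643765 + 0.000102236 = 0.0162473
Responsibility of Cluster D: 0.000102236 / 0.0162473 ≈ 0.006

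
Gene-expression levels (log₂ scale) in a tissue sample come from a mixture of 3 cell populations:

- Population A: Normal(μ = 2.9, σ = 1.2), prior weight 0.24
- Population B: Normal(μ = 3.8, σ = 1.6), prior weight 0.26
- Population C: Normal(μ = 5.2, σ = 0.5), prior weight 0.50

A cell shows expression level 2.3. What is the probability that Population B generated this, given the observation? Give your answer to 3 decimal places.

0.372

Apply Bayes' rule: the posterior for each component is proportional to its prior times its likelihood at x.
Component likelihoods at x = 2.3:
  L_A = (1/(1.2·√(2π)))·exp(−(2.3−2.9)²/(2·1.2²)) = 0.332452·exp(-0.12500) = 0.293388
  L_B = (1/(1.6·√(2π)))·exp(−(2.3−3.8)²/(2·1.6²)) = 0.249339·exp(-0.43945) = 0.160671
  L_C = (1/(0.5·√(2π)))·exp(−(2.3−5.2)²/(2·0.5²)) = 0.797885·exp(-16.82000) = 3.95464e-08
Multiply by the mixture weights:
  P(Z=A)·L_A = 0.24 × 0.293388 = 0.0704131
  P(Z=B)·L_B = 0.26 × 0.160671 = 0.0417745
  P(Z=C)·L_C = 0.50 × 3.95464e-08 = 1.97732e-08
Evidence: 0.0704131 + 0.0417745 + 1.97732e-08 = 0.112188
Responsibility of Population B: 0.0417745 / 0.112188 ≈ 0.372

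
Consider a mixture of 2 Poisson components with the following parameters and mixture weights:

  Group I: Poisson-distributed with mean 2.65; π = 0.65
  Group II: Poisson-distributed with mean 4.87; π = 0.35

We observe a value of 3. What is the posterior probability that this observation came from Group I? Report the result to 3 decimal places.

The responsibility of component k is π_k f_k(x) divided by Σ_j π_j f_j(x).
Component likelihoods at x = 3:
  f_I = e^(−2.65)·2.65^3/3! = 0.219132
  f_II = e^(−4.87)·4.87^3/3! = 0.147714
Weight by the priors:
  π_I·f_I = 0.65 × 0.219132 = 0.142436
  π_II·f_II = 0.35 × 0.147714 = 0.0516999
Sum: 0.142436 + 0.0516999 = 0.194136
So the posterior for Group I is 0.142436 / 0.194136 ≈ 0.734.

0.734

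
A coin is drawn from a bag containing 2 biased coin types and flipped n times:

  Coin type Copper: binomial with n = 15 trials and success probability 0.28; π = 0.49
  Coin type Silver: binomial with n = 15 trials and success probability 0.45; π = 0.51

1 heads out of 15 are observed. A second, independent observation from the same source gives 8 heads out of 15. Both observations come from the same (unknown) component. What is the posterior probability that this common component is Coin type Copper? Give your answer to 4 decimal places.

The responsibility of component k is π_k f_k(x) divided by Σ_j π_j f_j(x).
Since both observations come from the same component, the likelihood for component k is f_k(x₁)·f_k(x₂).
  f_Copper = [0.0422575] × [0.024386] = 0.00103049
  f_Silver = [0.00156452] × [0.164736] = 0.000257732
Unnormalised posteriors:
  π_Copper·f_Copper = 0.49 × 0.00103049 = 0.000504941
  π_Silver·f_Silver = 0.51 × 0.000257732 = 0.000131443
Marginal: 0.000504941 + 0.000131443 = 0.000636384
P(Coin type Copper | x₁, x₂) = 0.000504941 / 0.000636384 ≈ 0.7935

0.7935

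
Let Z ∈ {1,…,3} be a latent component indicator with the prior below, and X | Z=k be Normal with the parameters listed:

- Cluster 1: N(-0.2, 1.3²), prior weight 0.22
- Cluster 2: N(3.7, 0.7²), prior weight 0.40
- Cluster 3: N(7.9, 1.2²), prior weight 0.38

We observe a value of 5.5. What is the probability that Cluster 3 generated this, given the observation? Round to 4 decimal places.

Apply Bayes' rule: the posterior for each component is proportional to its prior times its likelihood at x.
Component likelihoods at x = 5.5:
  f_1 = 2.05278e-05
  f_2 = 0.0208921
  f_3 = 0.0449925
Unnormalised posteriors:
  π_1·f_1 = 0.22 × 2.05278e-05 = 4.51612e-06
  π_2·f_2 = 0.40 × 0.0208921 = 0.00835682
  π_3·f_3 = 0.38 × 0.0449925 = 0.0170971
Sum: 4.51612e-06 + 0.00835682 + 0.0170971 = 0.0254585
Responsibility of Cluster 3: 0.0170971 / 0.0254585 ≈ 0.6716

0.6716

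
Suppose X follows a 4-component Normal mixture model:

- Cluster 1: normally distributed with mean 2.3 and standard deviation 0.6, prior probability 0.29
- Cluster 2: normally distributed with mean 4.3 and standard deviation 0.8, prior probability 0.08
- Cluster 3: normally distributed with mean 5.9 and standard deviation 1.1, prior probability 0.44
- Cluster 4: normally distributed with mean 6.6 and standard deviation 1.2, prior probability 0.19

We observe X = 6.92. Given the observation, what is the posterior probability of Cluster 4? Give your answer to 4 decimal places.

0.3695

The responsibility of component k is π_k f_k(x) divided by Σ_j π_j f_j(x).
Normal densities:
  f_1 = (1/(0.6·√(2π)))·exp(−(6.92−2.3)²/(2·0.6²)) = 0.664904·exp(-29.64500) = 8.87358e-14
  f_2 = (1/(0.8·√(2π)))·exp(−(6.92−4.3)²/(2·0.8²)) = 0.498678·exp(-5.36281) = 0.00233765
  f_3 = (1/(1.1·√(2π)))·exp(−(6.92−5.9)²/(2·1.1²)) = 0.362675·exp(-0.42992) = 0.235943
  f_4 = (1/(1.2·√(2π)))·exp(−(6.92−6.6)²/(2·1.2²)) = 0.332452·exp(-0.03556) = 0.320839
Multiply by the mixture weights:
  π_1·f_1 = 0.29 × 8.87358e-14 = 2.57334e-14
  π_2·f_2 = 0.08 × 0.00233765 = 0.000187012
  π_3·f_3 = 0.44 × 0.235943 = 0.103815
  π_4·f_4 = 0.19 × 0.320839 = 0.0609594
Normaliser: 2.57334e-14 + 0.000187012 + 0.103815 + 0.0609594 = 0.164961
P(Cluster 4 | the observation) ≈ 0.3695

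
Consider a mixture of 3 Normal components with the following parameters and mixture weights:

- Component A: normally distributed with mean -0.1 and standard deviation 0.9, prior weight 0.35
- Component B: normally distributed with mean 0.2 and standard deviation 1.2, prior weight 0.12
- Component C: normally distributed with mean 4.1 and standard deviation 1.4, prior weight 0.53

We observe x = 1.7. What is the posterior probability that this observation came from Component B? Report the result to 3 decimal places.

0.247

The responsibility of component k is P(Z=k) f_k(x) divided by Σ_j P(Z=j) f_j(x).
Normal densities:
  L_A = (1/(0.9·√(2π)))·exp(−(1.7−-0.1)²/(2·0.9²)) = 0.443269·exp(-2.00000) = 0.05999
  L_B = (1/(1.2·√(2π)))·exp(−(1.7−0.2)²/(2·1.2²)) = 0.332452·exp(-0.78125) = 0.152208
  L_C = (1/(1.4·√(2π)))·exp(−(1.7−4.1)²/(2·1.4²)) = 0.284959·exp(-1.46939) = 0.0655594
Weight by the priors:
  P(Z=A)·L_A = 0.35 × 0.05999 = 0.0209965
  P(Z=B)·L_B = 0.12 × 0.152208 = 0.0182649
  P(Z=C)·L_C = 0.53 × 0.0655594 = 0.0347465
Normaliser: 0.0209965 + 0.0182649 + 0.0347465 = 0.0740079
P(Component B | 1.7) = 0.0182649 / 0.0740079 ≈ 0.247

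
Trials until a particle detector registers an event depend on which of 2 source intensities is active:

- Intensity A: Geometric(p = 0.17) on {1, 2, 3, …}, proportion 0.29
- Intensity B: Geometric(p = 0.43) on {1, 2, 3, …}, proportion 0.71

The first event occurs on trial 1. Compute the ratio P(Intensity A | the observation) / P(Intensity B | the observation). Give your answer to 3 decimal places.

0.161

Posterior odds = (π_i f_i(x)) / (π_j f_j(x)); the normalising sum cancels.
Component likelihoods at x = 1:
  L_A = 0.17·(1−0.17)^0 = 0.17·1 = 0.17
  L_B = 0.43·(1−0.43)^0 = 0.43·1 = 0.43
0.0493 / 0.3053 ≈ 0.161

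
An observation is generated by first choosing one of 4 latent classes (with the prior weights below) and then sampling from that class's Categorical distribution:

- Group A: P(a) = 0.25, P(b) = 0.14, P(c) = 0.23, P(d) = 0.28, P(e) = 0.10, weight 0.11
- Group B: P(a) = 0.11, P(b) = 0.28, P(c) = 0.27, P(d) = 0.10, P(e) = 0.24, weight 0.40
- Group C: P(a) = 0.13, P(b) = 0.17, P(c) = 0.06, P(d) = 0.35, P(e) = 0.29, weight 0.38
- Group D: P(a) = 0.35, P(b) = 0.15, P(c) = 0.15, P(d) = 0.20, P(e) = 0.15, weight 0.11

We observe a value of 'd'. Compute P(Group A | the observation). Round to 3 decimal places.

By Bayes' theorem, P(k | x) = P(Z=k) f_k(x) / Σ_j P(Z=j) f_j(x).
Categorical probabilities:
  L_A = P(d | comp) = 0.28
  L_B = P(d | comp) = 0.10
  L_C = P(d | comp) = 0.35
  L_D = P(d | comp) = 0.20
Weight by the priors:
  P(Z=A)·L_A = 0.11 × 0.28 = 0.0308
  P(Z=B)·L_B = 0.40 × 0.1 = 0.04
  P(Z=C)·L_C = 0.38 × 0.35 = 0.133
  P(Z=D)·L_D = 0.11 × 0.2 = 0.022
Normaliser: 0.0308 + 0.04 + 0.133 + 0.022 = 0.2258
Responsibility of Group A: 0.0308 / 0.2258 ≈ 0.136

0.136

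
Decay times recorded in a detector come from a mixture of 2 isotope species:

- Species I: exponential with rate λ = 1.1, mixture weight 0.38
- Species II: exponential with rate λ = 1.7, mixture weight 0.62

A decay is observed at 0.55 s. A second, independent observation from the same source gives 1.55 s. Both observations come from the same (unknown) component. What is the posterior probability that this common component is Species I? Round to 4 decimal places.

The responsibility of component k is P(Z=k) f_k(x) divided by Σ_j P(Z=j) f_j(x).
Since both observations come from the same component, the likelihood for component k is f_k(x₁)·f_k(x₂).
  L_I = [0.600682] × [0.19995] = 0.120106
  L_II = [0.667396] × [0.121922] = 0.0813704
Prior × likelihood for each component:
  P(Z=I)·L_I = 0.38 × 0.120106 = 0.0456403
  P(Z=II)·L_II = 0.62 × 0.0813704 = 0.0504497
Normaliser: 0.0456403 + 0.0504497 = 0.09609
P(Species I | x₁,x₂) ≈ 0.4750

0.4750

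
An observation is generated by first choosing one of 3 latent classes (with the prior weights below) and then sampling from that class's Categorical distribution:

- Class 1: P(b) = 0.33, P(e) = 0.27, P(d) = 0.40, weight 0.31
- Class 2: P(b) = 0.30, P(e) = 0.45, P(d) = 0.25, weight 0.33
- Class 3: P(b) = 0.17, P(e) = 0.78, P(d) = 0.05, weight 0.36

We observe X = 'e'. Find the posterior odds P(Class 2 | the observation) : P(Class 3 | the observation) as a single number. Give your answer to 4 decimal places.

0.5288

Since P(k|x) ∝ π_k f_k(x), the posterior odds are π_i f_i(x) / (π_j f_j(x)).
Categorical probabilities:
  p_1 = 0.27
  p_2 = 0.45
  p_3 = 0.78
Posterior odds = (π_2·p_2) / (π_3·p_3) = (0.33·0.45) / (0.36·0.78) = 0.1485 / 0.2808 ≈ 0.5288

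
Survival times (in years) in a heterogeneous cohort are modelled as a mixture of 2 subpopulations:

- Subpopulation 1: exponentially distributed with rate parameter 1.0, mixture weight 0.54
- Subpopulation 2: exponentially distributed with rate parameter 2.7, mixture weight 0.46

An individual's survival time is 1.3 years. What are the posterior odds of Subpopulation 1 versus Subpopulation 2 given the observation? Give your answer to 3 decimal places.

3.963

Only the two components matter; the odds are (w_i f_i(x)) / (w_j f_j(x)).
Component likelihoods at x = 1.3 years:
  p_1 = 0.272532
  p_2 = 0.0807217
Odds = (0.54/0.46) × (0.272532/0.0807217) = 1.17391 × 3.37619 ≈ 3.963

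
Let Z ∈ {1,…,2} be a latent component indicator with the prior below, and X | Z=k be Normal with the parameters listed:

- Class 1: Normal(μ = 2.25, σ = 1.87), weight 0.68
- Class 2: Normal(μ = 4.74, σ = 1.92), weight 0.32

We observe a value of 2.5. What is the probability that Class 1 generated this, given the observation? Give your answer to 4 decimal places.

0.8103

P(component k | x) = P(Z=k)·f_k(x) / marginal(x), where marginal(x) = Σ_j P(Z=j)·f_j(x).
Evaluate each component's likelihood at the observed value:
  L_1 = 0.21144
  L_2 = 0.105208
Weight by the priors:
  P(Z=1)·L_1 = 0.68 × 0.21144 = 0.143779
  P(Z=2)·L_2 = 0.32 × 0.105208 = 0.0336664
Normaliser: 0.143779 + 0.0336664 = 0.177446
So the posterior for Class 1 is 0.143779 / 0.177446 ≈ 0.8103.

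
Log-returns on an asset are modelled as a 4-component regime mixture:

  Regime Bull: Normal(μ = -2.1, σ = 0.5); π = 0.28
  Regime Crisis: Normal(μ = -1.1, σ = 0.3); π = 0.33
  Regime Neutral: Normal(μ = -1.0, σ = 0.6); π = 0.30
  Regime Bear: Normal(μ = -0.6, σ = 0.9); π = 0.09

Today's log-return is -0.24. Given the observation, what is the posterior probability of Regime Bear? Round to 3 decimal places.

0.275

Posterior ∝ prior × likelihood, so P(k | x) ∝ π_k f_k(x); normalise over all components.
Normal densities:
  p_Bull = (1/(0.5·√(2π)))·exp(−(-0.24−-2.1)²/(2·0.5²)) = 0.797885·exp(-6.91920) = 0.000788805
  p_Crisis = (1/(0.3·√(2π)))·exp(−(-0.24−-1.1)²/(2·0.3²)) = 1.329808·exp(-4.10889) = 0.0218434
  p_Neutral = (1/(0.6·√(2π)))·exp(−(-0.24−-1.0)²/(2·0.6²)) = 0.664904·exp(-0.80222) = 0.298097
  p_Bear = (1/(0.9·√(2π)))·exp(−(-0.24−-0.6)²/(2·0.9²)) = 0.443269·exp(-0.08000) = 0.409189
Multiply by the mixture weights:
  π_Bull·p_Bull = 0.28 × 0.000788805 = 0.000220865
  π_Crisis·p_Crisis = 0.33 × 0.0218434 = 0.00720834
  π_Neutral·p_Neutral = 0.30 × 0.298097 = 0.0894292
  π_Bear·p_Bear = 0.09 × 0.409189 = 0.036827
Marginal: 0.000220865 + 0.00720834 + 0.0894292 + 0.036827 = 0.133685
So the posterior for Regime Bear is 0.036827 / 0.133685 ≈ 0.275.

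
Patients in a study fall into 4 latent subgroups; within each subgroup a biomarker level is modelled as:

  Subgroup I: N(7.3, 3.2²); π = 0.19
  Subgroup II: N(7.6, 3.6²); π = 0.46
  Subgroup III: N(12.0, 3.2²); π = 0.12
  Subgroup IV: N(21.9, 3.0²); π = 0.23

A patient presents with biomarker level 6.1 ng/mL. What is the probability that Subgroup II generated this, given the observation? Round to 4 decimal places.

0.6532

Posterior ∝ prior × likelihood, so P(k | x) ∝ π_k f_k(x); normalise over all components.
Normal densities:
  p_I = (1/(3.2·√(2π)))·exp(−(6.1−7.3)²/(2·3.2²)) = 0.124669·exp(-0.07031) = 0.116205
  p_II = (1/(3.6·√(2π)))·exp(−(6.1−7.6)²/(2·3.6²)) = 0.110817·exp(-0.08681) = 0.101603
  p_III = (1/(3.2·√(2π)))·exp(−(6.1−12.0)²/(2·3.2²)) = 0.124669·exp(-1.69971) = 0.0227817
  p_IV = (1/(3.0·√(2π)))·exp(−(6.1−21.9)²/(2·3.0²)) = 0.132981·exp(-13.86889) = 1.26069e-07
Prior × likelihood for each component:
  π_I·p_I = 0.19 × 0.116205 = 0.0220789
  π_II·p_II = 0.46 × 0.101603 = 0.0467376
  π_III·p_III = 0.12 × 0.0227817 = 0.00273381
  π_IV·p_IV = 0.23 × 1.26069e-07 = 2.89958e-08
Normaliser: 0.0220789 + 0.0467376 + 0.00273381 + 2.89958e-08 = 0.0715503
Responsibility of Subgroup II: 0.0467376 / 0.0715503 ≈ 0.6532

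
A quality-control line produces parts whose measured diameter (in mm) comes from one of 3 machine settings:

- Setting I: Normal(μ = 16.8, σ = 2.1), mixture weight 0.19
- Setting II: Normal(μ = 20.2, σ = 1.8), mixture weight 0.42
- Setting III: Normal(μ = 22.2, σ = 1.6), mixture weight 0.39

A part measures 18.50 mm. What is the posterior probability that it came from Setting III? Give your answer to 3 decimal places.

0.073

The responsibility of component k is π_k f_k(x) divided by Σ_j π_j f_j(x).
Normal densities:
  L_I = (1/(2.1·√(2π)))·exp(−(18.50−16.8)²/(2·2.1²)) = 0.189973·exp(-0.32766) = 0.136895
  L_II = (1/(1.8·√(2π)))·exp(−(18.50−20.2)²/(2·1.8²)) = 0.221635·exp(-0.44599) = 0.141889
  L_III = (1/(1.6·√(2π)))·exp(−(18.50−22.2)²/(2·1.6²)) = 0.249339·exp(-2.67383) = 0.0172013
Multiply by the mixture weights:
  π_I·L_I = 0.19 × 0.136895 = 0.0260101
  π_II·L_II = 0.42 × 0.141889 = 0.0595932
  π_III·L_III = 0.39 × 0.0172013 = 0.00670851
Normaliser: 0.0260101 + 0.0595932 + 0.00670851 = 0.0923118
P(Setting III | the observation) = 0.00670851 / 0.0923118 ≈ 0.073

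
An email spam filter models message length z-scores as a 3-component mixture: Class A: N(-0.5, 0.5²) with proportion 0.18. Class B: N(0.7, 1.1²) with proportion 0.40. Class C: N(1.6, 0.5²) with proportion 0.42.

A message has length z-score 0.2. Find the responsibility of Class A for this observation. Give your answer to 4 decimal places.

0.2816

Posterior ∝ prior × likelihood, so P(k | x) ∝ P(Z=k) f_k(x); normalise over all components.
Evaluate each component's likelihood at the observed value:
  L_A = (1/(0.5·√(2π)))·exp(−(0.2−-0.5)²/(2·0.5²)) = 0.797885·exp(-0.98000) = 0.299455
  L_B = (1/(1.1·√(2π)))·exp(−(0.2−0.7)²/(2·1.1²)) = 0.362675·exp(-0.10331) = 0.327079
  L_C = (1/(0.5·√(2π)))·exp(−(0.2−1.6)²/(2·0.5²)) = 0.797885·exp(-3.92000) = 0.0158309
Prior × likelihood for each component:
  P(Z=A)·L_A = 0.18 × 0.299455 = 0.0539019
  P(Z=B)·L_B = 0.40 × 0.327079 = 0.130831
  P(Z=C)·L_C = 0.42 × 0.0158309 = 0.00664898
Marginal: 0.0539019 + 0.130831 + 0.00664898 = 0.191382
So the posterior for Class A is 0.0539019 / 0.191382 ≈ 0.2816.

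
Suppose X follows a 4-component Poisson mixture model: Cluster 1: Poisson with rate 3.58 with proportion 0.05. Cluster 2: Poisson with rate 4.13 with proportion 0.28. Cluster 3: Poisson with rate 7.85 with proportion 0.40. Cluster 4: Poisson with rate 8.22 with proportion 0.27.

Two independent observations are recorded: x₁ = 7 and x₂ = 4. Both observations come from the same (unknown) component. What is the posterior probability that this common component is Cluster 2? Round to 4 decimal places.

0.3821

P(component k | x) = w_k·f_k(x) / marginal(x), where marginal(x) = Σ_j w_j·f_j(x).
Since both observations come from the same component, the likelihood for component k is f_k(x₁)·f_k(x₂).
  f_1 = [e^(−3.58)·3.58^7/7! = 0.0416847] × [0.190786] = 0.00795285
  f_2 = [e^(−4.13)·4.13^7/7! = 0.0654009] × [0.194963] = 0.0127508
  f_3 = [e^(−7.85)·7.85^7/7! = 0.142051] × [0.0616674] = 0.00875994
  f_4 = [e^(−8.22)·8.22^7/7! = 0.135448] × [0.0512124] = 0.0069366
Weight by the priors:
  w_1·f_1 = 0.05 × 0.00795285 = 0.000397643
  w_2·f_2 = 0.28 × 0.0127508 = 0.00357022
  w_3·f_3 = 0.40 × 0.00875994 = 0.00350398
  w_4·f_4 = 0.27 × 0.0069366 = 0.00187288
Denominator: 0.000397643 + 0.00357022 + 0.00350398 + 0.00187288 = 0.00934472
P(Cluster 2 | x₁, x₂) = 0.00357022 / 0.00934472 ≈ 0.3821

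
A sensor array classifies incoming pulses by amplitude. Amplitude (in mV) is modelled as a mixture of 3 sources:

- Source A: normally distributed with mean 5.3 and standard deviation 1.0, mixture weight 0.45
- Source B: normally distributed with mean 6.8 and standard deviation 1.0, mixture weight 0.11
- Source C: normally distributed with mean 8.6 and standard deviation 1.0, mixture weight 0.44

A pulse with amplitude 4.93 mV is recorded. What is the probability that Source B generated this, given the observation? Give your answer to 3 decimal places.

0.044

By Bayes' theorem, P(k | x) = w_k f_k(x) / Σ_j w_j f_j(x).
Normal densities:
  f_A = 0.372548
  f_B = 0.0694333
  f_C = 0.000474434
Weight by the priors:
  w_A·f_A = 0.45 × 0.372548 = 0.167647
  w_B·f_B = 0.11 × 0.0694333 = 0.00763766
  w_C·f_C = 0.44 × 0.000474434 = 0.000208751
Marginal: 0.167647 + 0.00763766 + 0.000208751 = 0.175493
P(Source B | x) ≈ 0.044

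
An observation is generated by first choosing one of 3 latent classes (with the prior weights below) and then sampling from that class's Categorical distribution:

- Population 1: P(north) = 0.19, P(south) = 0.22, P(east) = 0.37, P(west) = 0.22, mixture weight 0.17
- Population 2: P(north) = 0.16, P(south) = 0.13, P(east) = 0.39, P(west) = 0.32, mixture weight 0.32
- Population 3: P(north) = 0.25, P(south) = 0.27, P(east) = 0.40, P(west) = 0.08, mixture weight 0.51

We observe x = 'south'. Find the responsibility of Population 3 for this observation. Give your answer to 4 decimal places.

Apply Bayes' rule: the posterior for each component is proportional to its prior times its likelihood at x.
Categorical probabilities:
  L_1 = P(south | comp) = 0.22
  L_2 = P(south | comp) = 0.13
  L_3 = P(south | comp) = 0.27
Prior × likelihood for each component:
  w_1·L_1 = 0.17 × 0.22 = 0.0374
  w_2·L_2 = 0.32 × 0.13 = 0.0416
  w_3·L_3 = 0.51 × 0.27 = 0.1377
Evidence: 0.0374 + 0.0416 + 0.1377 = 0.2167
Responsibility of Population 3: 0.1377 / 0.2167 ≈ 0.6354

0.6354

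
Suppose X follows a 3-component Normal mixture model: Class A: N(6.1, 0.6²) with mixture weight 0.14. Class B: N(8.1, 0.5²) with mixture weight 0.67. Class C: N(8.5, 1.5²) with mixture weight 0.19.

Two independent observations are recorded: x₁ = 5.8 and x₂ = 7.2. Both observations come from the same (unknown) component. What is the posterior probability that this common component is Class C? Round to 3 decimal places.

0.152

P(component k | x) = π_k·f_k(x) / marginal(x), where marginal(x) = Σ_j π_j·f_j(x).
Since both observations come from the same component, the likelihood for component k is f_k(x₁)·f_k(x₂).
  p_A = [(1/(0.6·√(2π)))·exp(−(5.8−6.1)²/(2·0.6²)) = 0.664904·exp(-0.12500) = 0.586776] × [0.123852] = 0.0726733
  p_B = [(1/(0.5·√(2π)))·exp(−(5.8−8.1)²/(2·0.5²)) = 0.797885·exp(-10.58000) = 2.02817e-05] × [0.1579] = 3.20249e-06
  p_C = [(1/(1.5·√(2π)))·exp(−(5.8−8.5)²/(2·1.5²)) = 0.265962·exp(-1.62000) = 0.0526334] × [0.182691] = 0.00961565
Unnormalised posteriors:
  π_A·p_A = 0.14 × 0.0726733 = 0.0101743
  π_B·p_B = 0.67 × 3.20249e-06 = 2.14567e-06
  π_C·p_C = 0.19 × 0.00961565 = 0.00182697
Denominator: 0.0101743 + 2.14567e-06 + 0.00182697 = 0.0120034
So the posterior for Class C is 0.00182697 / 0.0120034 ≈ 0.152.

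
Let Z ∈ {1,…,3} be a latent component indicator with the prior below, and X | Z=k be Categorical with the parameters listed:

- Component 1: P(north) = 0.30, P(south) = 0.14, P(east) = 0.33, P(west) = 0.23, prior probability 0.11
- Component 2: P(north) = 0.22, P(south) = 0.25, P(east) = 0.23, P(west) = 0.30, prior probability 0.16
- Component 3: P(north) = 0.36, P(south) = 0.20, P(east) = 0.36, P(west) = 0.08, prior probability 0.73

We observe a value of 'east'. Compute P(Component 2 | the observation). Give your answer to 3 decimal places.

By Bayes' theorem, P(k | x) = π_k f_k(x) / Σ_j π_j f_j(x).
Categorical probabilities:
  f_1 = 0.33
  f_2 = 0.23
  f_3 = 0.36
Multiply by the mixture weights:
  π_1·f_1 = 0.11 × 0.33 = 0.0363
  π_2·f_2 = 0.16 × 0.23 = 0.0368
  π_3·f_3 = 0.73 × 0.36 = 0.2628
Denominator: 0.0363 + 0.0368 + 0.2628 = 0.3359
P(Component 2 | the observation) ≈ 0.110

0.110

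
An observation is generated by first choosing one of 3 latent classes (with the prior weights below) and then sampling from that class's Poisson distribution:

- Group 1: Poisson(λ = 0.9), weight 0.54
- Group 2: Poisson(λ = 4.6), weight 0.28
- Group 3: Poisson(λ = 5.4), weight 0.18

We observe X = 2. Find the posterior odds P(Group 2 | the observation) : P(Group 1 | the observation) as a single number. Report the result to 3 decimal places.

Posterior odds = (π_i f_i(x)) / (π_j f_j(x)); the normalising sum cancels.
Evaluate each component's likelihood at the observed value:
  f_1 = e^(−0.9)·0.9^2/2! = 0.164661
  f_2 = e^(−4.6)·4.6^2/2! = 0.106348
  f_3 = e^(−5.4)·5.4^2/2! = 0.0658518
Odds = (0.28/0.54) × (0.106348/0.164661) = 0.518519 × 0.645864 ≈ 0.335

0.335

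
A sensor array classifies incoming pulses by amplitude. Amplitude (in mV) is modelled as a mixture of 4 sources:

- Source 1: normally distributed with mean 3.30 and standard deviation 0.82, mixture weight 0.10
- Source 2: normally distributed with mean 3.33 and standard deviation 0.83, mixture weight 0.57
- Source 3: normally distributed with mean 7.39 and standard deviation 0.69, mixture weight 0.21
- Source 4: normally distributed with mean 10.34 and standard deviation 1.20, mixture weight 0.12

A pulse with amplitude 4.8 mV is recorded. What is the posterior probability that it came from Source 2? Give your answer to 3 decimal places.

Apply Bayes' rule: the posterior for each component is proportional to its prior times its likelihood at x.
Component likelihoods at x = 4.8 mV:
  L_1 = (1/(0.82·√(2π)))·exp(−(4.8−3.30)²/(2·0.82²)) = 0.486515·exp(-1.67311) = 0.0913005
  L_2 = (1/(0.83·√(2π)))·exp(−(4.8−3.33)²/(2·0.83²)) = 0.480653·exp(-1.56837) = 0.100161
  L_3 = (1/(0.69·√(2π)))·exp(−(4.8−7.39)²/(2·0.69²)) = 0.578177·exp(-7.04484) = 0.000504109
  L_4 = (1/(1.20·√(2π)))·exp(−(4.8−10.34)²/(2·1.20²)) = 0.332452·exp(-10.65681) = 7.82595e-06
Multiply by the mixture weights:
  P(Z=1)·L_1 = 0.10 × 0.0913005 = 0.00913005
  P(Z=2)·L_2 = 0.57 × 0.100161 = 0.0570916
  P(Z=3)·L_3 = 0.21 × 0.000504109 = 0.000105863
  P(Z=4)·L_4 = 0.12 × 7.82595e-06 = 9.39114e-07
Marginal: 0.00913005 + 0.0570916 + 0.000105863 + 9.39114e-07 = 0.0663285
P(Source 2 | the observation) = 0.0570916 / 0.0663285 ≈ 0.861

0.861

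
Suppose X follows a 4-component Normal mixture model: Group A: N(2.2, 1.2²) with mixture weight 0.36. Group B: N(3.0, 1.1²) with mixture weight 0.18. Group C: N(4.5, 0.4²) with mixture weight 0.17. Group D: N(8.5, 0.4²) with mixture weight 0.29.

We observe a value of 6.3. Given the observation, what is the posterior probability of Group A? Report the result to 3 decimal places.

P(component k | x) = w_k·f_k(x) / marginal(x), where marginal(x) = Σ_j w_j·f_j(x).
Component likelihoods at x = 6.3:
  f_A = 0.000970144
  f_B = 0.00402895
  f_C = 3.99594e-05
  f_D = 2.69244e-07
Multiply by the mixture weights:
  w_A·f_A = 0.36 × 0.000970144 = 0.000349252
  w_B·f_B = 0.18 × 0.00402895 = 0.000725212
  w_C·f_C = 0.17 × 3.99594e-05 = 6.79309e-06
  w_D·f_D = 0.29 × 2.69244e-07 = 7.80808e-08
Normaliser: 0.000349252 + 0.000725212 + 6.79309e-06 + 7.80808e-08 = 0.00108133
Responsibility of Group A: 0.000349252 / 0.00108133 ≈ 0.323

0.323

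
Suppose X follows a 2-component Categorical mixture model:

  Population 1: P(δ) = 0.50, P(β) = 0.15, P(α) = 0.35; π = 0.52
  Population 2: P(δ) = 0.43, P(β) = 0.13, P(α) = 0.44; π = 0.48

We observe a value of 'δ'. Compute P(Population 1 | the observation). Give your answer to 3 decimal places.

By Bayes' theorem, P(k | x) = P(Z=k) f_k(x) / Σ_j P(Z=j) f_j(x).
Categorical probabilities:
  L_1 = 0.5
  L_2 = 0.43
Weight by the priors:
  P(Z=1)·L_1 = 0.52 × 0.5 = 0.26
  P(Z=2)·L_2 = 0.48 × 0.43 = 0.2064
Sum: 0.26 + 0.2064 = 0.4664
P(Population 1 | the observation) = 0.26 / 0.4664 ≈ 0.557

0.557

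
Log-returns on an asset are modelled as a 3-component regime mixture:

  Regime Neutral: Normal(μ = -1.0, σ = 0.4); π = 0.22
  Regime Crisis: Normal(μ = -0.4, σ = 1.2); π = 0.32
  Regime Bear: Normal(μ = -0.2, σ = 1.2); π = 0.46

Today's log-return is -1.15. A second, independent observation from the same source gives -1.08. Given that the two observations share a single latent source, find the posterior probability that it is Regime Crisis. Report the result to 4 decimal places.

0.0979

P(component k | x) = π_k·f_k(x) / marginal(x), where marginal(x) = Σ_j π_j·f_j(x).
Since both observations come from the same component, the likelihood for component k is f_k(x₁)·f_k(x₂).
  f_Neutral = [(1/(0.4·√(2π)))·exp(−(-1.15−-1.0)²/(2·0.4²)) = 0.997356·exp(-0.07031) = 0.929638] × [0.977607] = 0.90882
  f_Crisis = [(1/(1.2·√(2π)))·exp(−(-1.15−-0.4)²/(2·1.2²)) = 0.332452·exp(-0.19531) = 0.273467] × [0.283139] = 0.0774294
  f_Bear = [(1/(1.2·√(2π)))·exp(−(-1.15−-0.2)²/(2·1.2²)) = 0.332452·exp(-0.31337) = 0.243016] × [0.254069] = 0.0617428
Unnormalised posteriors:
  π_Neutral·f_Neutral = 0.22 × 0.90882 = 0.19994
  π_Crisis·f_Crisis = 0.32 × 0.0774294 = 0.0247774
  π_Bear·f_Bear = 0.46 × 0.0617428 = 0.0284017
Denominator: 0.19994 + 0.0247774 + 0.0284017 = 0.25312
Responsibility of Regime Crisis: 0.0247774 / 0.25312 ≈ 0.0979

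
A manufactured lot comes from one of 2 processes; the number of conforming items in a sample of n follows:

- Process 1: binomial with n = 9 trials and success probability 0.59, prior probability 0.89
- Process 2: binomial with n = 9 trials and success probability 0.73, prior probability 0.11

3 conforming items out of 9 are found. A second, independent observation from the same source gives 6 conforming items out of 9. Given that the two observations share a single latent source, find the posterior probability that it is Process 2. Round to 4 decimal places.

0.0192

The responsibility of component k is P(Z=k) f_k(x) divided by Σ_j P(Z=j) f_j(x).
Since both observations come from the same component, the likelihood for component k is f_k(x₁)·f_k(x₂).
  L_1 = [0.081948] × [0.244198] = 0.0200116
  L_2 = [0.0126599] × [0.250212] = 0.00316766
Multiply by the mixture weights:
  P(Z=1)·L_1 = 0.89 × 0.0200116 = 0.0178103
  P(Z=2)·L_2 = 0.11 × 0.00316766 = 0.000348442
Marginal: 0.0178103 + 0.000348442 = 0.0181587
P(Process 2 | data) ≈ 0.0192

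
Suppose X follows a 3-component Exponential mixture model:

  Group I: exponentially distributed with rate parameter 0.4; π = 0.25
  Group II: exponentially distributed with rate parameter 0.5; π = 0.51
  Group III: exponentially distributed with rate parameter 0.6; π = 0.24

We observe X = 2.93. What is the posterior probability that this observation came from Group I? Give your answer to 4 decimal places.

0.2700

Apply Bayes' rule: the posterior for each component is proportional to its prior times its likelihood at x.
Evaluate each component's likelihood at the observed value:
  L_I = 0.123899
  L_II = 0.115539
  L_III = 0.103434
Multiply by the mixture weights:
  P(Z=I)·L_I = 0.25 × 0.123899 = 0.0309747
  P(Z=II)·L_II = 0.51 × 0.115539 = 0.0589249
  P(Z=III)·L_III = 0.24 × 0.103434 = 0.0248241
Marginal: 0.0309747 + 0.0589249 + 0.0248241 = 0.114724
P(Group I | 2.93) = 0.0309747 / 0.114724 ≈ 0.2700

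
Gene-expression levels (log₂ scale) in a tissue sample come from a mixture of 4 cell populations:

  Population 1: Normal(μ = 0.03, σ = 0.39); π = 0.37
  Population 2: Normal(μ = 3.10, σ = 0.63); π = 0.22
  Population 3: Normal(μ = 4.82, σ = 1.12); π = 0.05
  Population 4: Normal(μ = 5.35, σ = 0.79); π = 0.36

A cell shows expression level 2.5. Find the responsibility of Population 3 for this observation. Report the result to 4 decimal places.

0.0229

By Bayes' theorem, P(k | x) = w_k f_k(x) / Σ_j w_j f_j(x).
Evaluate each component's likelihood at the observed value:
  f_1 = (1/(0.39·√(2π)))·exp(−(2.5−0.03)²/(2·0.39²)) = 1.022929·exp(-20.05556) = 1.99447e-09
  f_2 = (1/(0.63·√(2π)))·exp(−(2.5−3.10)²/(2·0.63²)) = 0.633242·exp(-0.45351) = 0.402356
  f_3 = (1/(1.12·√(2π)))·exp(−(2.5−4.82)²/(2·1.12²)) = 0.356198·exp(-2.14541) = 0.0416824
  f_4 = (1/(0.79·√(2π)))·exp(−(2.5−5.35)²/(2·0.79²)) = 0.504990·exp(-6.50737) = 0.000753647
Prior × likelihood for each component:
  w_1·f_1 = 0.37 × 1.99447e-09 = 7.37955e-10
  w_2·f_2 = 0.22 × 0.402356 = 0.0885183
  w_3·f_3 = 0.05 × 0.0416824 = 0.00208412
  w_4·f_4 = 0.36 × 0.000753647 = 0.000271313
Denominator: 7.37955e-10 + 0.0885183 + 0.00208412 + 0.000271313 = 0.0908738
P(Population 3 | the observation) = 0.00208412 / 0.0908738 ≈ 0.0229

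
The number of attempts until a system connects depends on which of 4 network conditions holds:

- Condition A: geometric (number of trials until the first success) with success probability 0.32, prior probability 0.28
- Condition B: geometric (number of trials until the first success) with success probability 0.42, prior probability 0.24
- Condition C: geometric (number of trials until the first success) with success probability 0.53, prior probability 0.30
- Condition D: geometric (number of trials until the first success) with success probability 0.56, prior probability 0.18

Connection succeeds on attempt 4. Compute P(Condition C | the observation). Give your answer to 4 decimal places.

The responsibility of component k is π_k f_k(x) divided by Σ_j π_j f_j(x).
Geometric probabilities:
  f_A = 0.32·(1−0.32)^3 = 0.32·0.314432 = 0.100618
  f_B = 0.42·(1−0.42)^3 = 0.42·0.195112 = 0.081947
  f_C = 0.53·(1−0.53)^3 = 0.53·0.103823 = 0.0550262
  f_D = 0.56·(1−0.56)^3 = 0.56·0.085184 = 0.047703
Prior × likelihood for each component:
  π_A·f_A = 0.28 × 0.100618 = 0.0281731
  π_B·f_B = 0.24 × 0.081947 = 0.0196673
  π_C·f_C = 0.30 × 0.0550262 = 0.0165079
  π_D·f_D = 0.18 × 0.047703 = 0.00858655
Sum: 0.0281731 + 0.0196673 + 0.0165079 + 0.00858655 = 0.0729348
P(Condition C | x) = 0.0165079 / 0.0729348 ≈ 0.2263

0.2263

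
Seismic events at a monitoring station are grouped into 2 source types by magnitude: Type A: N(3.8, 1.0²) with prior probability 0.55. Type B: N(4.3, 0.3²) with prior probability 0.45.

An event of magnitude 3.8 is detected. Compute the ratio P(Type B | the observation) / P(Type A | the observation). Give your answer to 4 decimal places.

Posterior odds = (w_i f_i(x)) / (w_j f_j(x)); the normalising sum cancels.
Normal densities:
  f_A = 0.398942
  f_B = 0.33159
0.149216 / 0.219418 ≈ 0.6801

0.6801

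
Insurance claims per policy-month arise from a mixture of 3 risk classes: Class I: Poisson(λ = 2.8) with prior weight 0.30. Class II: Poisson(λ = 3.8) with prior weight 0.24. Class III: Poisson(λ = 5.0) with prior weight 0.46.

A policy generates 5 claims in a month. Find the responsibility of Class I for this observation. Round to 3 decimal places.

0.184

Posterior ∝ prior × likelihood, so P(k | x) ∝ π_k f_k(x); normalise over all components.
Component likelihoods at x = 5 claims:
  f_I = e^(−2.8)·2.8^5/5! = 0.0872136
  f_II = e^(−3.8)·3.8^5/5! = 0.147713
  f_III = e^(−5.0)·5.0^5/5! = 0.175467
Unnormalised posteriors:
  π_I·f_I = 0.30 × 0.0872136 = 0.0261641
  π_II·f_II = 0.24 × 0.147713 = 0.035451
  π_III·f_III = 0.46 × 0.175467 = 0.080715
Marginal: 0.0261641 + 0.035451 + 0.080715 = 0.14233
Responsibility of Class I: 0.0261641 / 0.14233 ≈ 0.184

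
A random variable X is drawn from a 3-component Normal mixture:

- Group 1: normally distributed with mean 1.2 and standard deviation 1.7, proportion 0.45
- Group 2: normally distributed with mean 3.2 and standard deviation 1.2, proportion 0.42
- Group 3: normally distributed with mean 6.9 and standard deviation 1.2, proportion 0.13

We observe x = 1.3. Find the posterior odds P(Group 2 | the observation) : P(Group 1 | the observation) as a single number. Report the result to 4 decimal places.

0.3782

Posterior odds = (w_i f_i(x)) / (w_j f_j(x)); the normalising sum cancels.
Component likelihoods at x = 1.3:
  p_1 = 0.234266
  p_2 = 0.0949189
  p_3 = 6.20504e-06
Posterior odds = (w_2·p_2) / (w_1·p_1) = (0.42·0.0949189) / (0.45·0.234266) = 0.0398659 / 0.10542 ≈ 0.3782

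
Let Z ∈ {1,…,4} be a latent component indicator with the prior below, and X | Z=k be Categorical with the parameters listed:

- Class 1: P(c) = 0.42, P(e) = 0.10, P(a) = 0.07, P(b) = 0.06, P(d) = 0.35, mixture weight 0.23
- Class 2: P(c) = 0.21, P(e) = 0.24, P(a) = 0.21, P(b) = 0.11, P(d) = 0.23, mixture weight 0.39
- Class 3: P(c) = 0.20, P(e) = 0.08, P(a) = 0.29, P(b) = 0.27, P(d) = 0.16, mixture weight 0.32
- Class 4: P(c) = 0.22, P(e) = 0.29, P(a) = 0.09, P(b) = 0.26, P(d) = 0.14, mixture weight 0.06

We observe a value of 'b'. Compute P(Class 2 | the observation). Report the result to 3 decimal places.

0.270

By Bayes' theorem, P(k | x) = π_k f_k(x) / Σ_j π_j f_j(x).
Categorical probabilities:
  p_1 = P(b | comp) = 0.06
  p_2 = P(b | comp) = 0.11
  p_3 = P(b | comp) = 0.27
  p_4 = P(b | comp) = 0.26
Prior × likelihood for each component:
  π_1·p_1 = 0.23 × 0.06 = 0.0138
  π_2·p_2 = 0.39 × 0.11 = 0.0429
  π_3·p_3 = 0.32 × 0.27 = 0.0864
  π_4·p_4 = 0.06 × 0.26 = 0.0156
Sum: 0.0138 + 0.0429 + 0.0864 + 0.0156 = 0.1587
So the posterior for Class 2 is 0.0429 / 0.1587 ≈ 0.270.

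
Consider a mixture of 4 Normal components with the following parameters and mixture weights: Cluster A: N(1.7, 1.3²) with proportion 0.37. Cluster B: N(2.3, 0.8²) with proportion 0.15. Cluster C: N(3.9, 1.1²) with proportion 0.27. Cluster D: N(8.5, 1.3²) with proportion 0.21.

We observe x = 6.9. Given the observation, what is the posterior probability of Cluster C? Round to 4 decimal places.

0.0728

The responsibility of component k is w_k f_k(x) divided by Σ_j w_j f_j(x).
Evaluate each component's likelihood at the observed value:
  f_A = (1/(1.3·√(2π)))·exp(−(6.9−1.7)²/(2·1.3²)) = 0.306879·exp(-8.00000) = 0.000102946
  f_B = (1/(0.8·√(2π)))·exp(−(6.9−2.3)²/(2·0.8²)) = 0.498678·exp(-16.53125) = 3.29905e-08
  f_C = (1/(1.1·√(2π)))·exp(−(6.9−3.9)²/(2·1.1²)) = 0.362675·exp(-3.71901) = 0.00879777
  f_D = (1/(1.3·√(2π)))·exp(−(6.9−8.5)²/(2·1.3²)) = 0.306879·exp(-0.75740) = 0.143891
Unnormalised posteriors:
  w_A·f_A = 0.37 × 0.000102946 = 3.80901e-05
  w_B·f_B = 0.15 × 3.29905e-08 = 4.94858e-09
  w_C·f_C = 0.27 × 0.00879777 = 0.0023754
  w_D·f_D = 0.21 × 0.143891 = 0.0302171
Evidence: 3.80901e-05 + 4.94858e-09 + 0.0023754 + 0.0302171 = 0.0326306
So the posterior for Cluster C is 0.0023754 / 0.0326306 ≈ 0.0728.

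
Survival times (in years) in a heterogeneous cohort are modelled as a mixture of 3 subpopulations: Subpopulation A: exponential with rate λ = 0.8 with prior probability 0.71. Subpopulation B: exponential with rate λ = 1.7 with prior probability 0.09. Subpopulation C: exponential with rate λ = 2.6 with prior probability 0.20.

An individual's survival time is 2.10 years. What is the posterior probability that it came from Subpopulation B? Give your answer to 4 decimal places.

P(component k | x) = π_k·f_k(x) / marginal(x), where marginal(x) = Σ_j π_j·f_j(x).
Exponential densities:
  f_A = 0.149099
  f_B = 0.047865
  f_C = 0.0110592
Multiply by the mixture weights:
  π_A·f_A = 0.71 × 0.149099 = 0.10586
  π_B·f_B = 0.09 × 0.047865 = 0.00430785
  π_C·f_C = 0.20 × 0.0110592 = 0.00221185
Evidence: 0.10586 + 0.00430785 + 0.00221185 = 0.11238
Responsibility of Subpopulation B: 0.00430785 / 0.11238 ≈ 0.0383

0.0383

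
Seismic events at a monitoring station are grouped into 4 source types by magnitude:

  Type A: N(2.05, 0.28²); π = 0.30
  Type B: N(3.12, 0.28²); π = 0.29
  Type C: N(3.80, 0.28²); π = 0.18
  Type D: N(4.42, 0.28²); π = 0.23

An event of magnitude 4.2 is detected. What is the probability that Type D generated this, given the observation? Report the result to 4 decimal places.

0.7220

By Bayes' theorem, P(k | x) = π_k f_k(x) / Σ_j π_j f_j(x).
Component likelihoods at x = 4.2:
  L_A = 2.24208e-13
  L_B = 0.000837786
  L_C = 0.513564
  L_D = 1.0464
Multiply by the mixture weights:
  π_A·L_A = 0.30 × 2.24208e-13 = 6.72624e-14
  π_B·L_B = 0.29 × 0.000837786 = 0.000242958
  π_C·L_C = 0.18 × 0.513564 = 0.0924415
  π_D·L_D = 0.23 × 1.0464 = 0.240672
Sum: 6.72624e-14 + 0.000242958 + 0.0924415 + 0.240672 = 0.333356
P(Type D | x) ≈ 0.7220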